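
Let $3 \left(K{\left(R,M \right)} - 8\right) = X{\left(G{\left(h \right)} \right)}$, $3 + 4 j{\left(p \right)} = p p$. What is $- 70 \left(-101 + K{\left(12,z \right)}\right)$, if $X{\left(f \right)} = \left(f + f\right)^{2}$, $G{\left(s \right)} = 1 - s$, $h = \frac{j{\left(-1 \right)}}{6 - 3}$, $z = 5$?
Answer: $\frac{172340}{27} \approx 6383.0$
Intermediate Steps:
$j{\left(p \right)} = - \frac{3}{4} + \frac{p^{2}}{4}$ ($j{\left(p \right)} = - \frac{3}{4} + \frac{p p}{4} = - \frac{3}{4} + \frac{p^{2}}{4}$)
$h = - \frac{1}{6}$ ($h = \frac{- \frac{3}{4} + \frac{\left(-1\right)^{2}}{4}}{6 - 3} = \frac{- \frac{3}{4} + \frac{1}{4} \cdot 1}{3} = \left(- \frac{3}{4} + \frac{1}{4}\right) \frac{1}{3} = \left(- \frac{1}{2}\right) \frac{1}{3} = - \frac{1}{6} \approx -0.16667$)
$X{\left(f \right)} = 4 f^{2}$ ($X{\left(f \right)} = \left(2 f\right)^{2} = 4 f^{2}$)
$K{\left(R,M \right)} = \frac{265}{27}$ ($K{\left(R,M \right)} = 8 + \frac{4 \left(1 - - \frac{1}{6}\right)^{2}}{3} = 8 + \frac{4 \left(1 + \frac{1}{6}\right)^{2}}{3} = 8 + \frac{4 \left(\frac{7}{6}\right)^{2}}{3} = 8 + \frac{4 \cdot \frac{49}{36}}{3} = 8 + \frac{1}{3} \cdot \frac{49}{9} = 8 + \frac{49}{27} = \frac{265}{27}$)
$- 70 \left(-101 + K{\left(12,z \right)}\right) = - 70 \left(-101 + \frac{265}{27}\right) = \left(-70\right) \left(- \frac{2462}{27}\right) = \frac{172340}{27}$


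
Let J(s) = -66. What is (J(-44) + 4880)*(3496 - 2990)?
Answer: 2435884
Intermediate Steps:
(J(-44) + 4880)*(3496 - 2990) = (-66 + 4880)*(3496 - 2990) = 4814*506 = 2435884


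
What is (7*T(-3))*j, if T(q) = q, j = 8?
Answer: -168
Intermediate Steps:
(7*T(-3))*j = (7*(-3))*8 = -21*8 = -168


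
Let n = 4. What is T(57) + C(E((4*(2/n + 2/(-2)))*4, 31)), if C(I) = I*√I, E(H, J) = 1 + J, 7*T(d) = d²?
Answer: 3249/7 + 128*√2 ≈ 645.16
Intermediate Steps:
T(d) = d²/7
C(I) = I^(3/2)
T(57) + C(E((4*(2/n + 2/(-2)))*4, 31)) = (⅐)*57² + (1 + 31)^(3/2) = (⅐)*3249 + 32^(3/2) = 3249/7 + 128*√2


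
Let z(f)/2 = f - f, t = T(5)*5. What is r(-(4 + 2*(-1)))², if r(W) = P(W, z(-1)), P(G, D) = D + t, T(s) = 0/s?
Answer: 0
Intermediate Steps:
T(s) = 0
t = 0 (t = 0*5 = 0)
z(f) = 0 (z(f) = 2*(f - f) = 2*0 = 0)
P(G, D) = D (P(G, D) = D + 0 = D)
r(W) = 0
r(-(4 + 2*(-1)))² = 0² = 0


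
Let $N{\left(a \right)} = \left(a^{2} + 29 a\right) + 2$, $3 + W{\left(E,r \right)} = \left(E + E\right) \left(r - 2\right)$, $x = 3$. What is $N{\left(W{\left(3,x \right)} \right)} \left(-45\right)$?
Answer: $-4410$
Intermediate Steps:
$W{\left(E,r \right)} = -3 + 2 E \left(-2 + r\right)$ ($W{\left(E,r \right)} = -3 + \left(E + E\right) \left(r - 2\right) = -3 + 2 E \left(-2 + r\right)$)
$N{\left(a \right)} = 2 + a^{2} + 29 a$
$N{\left(W{\left(3,x \right)} \right)} \left(-45\right) = \left(2 + \left(-3 - 12 + 2 \cdot 3 \cdot 3\right)^{2} + 29 \left(-3 - 12 + 2 \cdot 3 \cdot 3\right)\right) \left(-45\right) = \left(2 + \left(-3 - 12 + 18\right)^{2} + 29 \left(-3 - 12 + 18\right)\right) \left(-45\right) = \left(2 + 3^{2} + 29 \cdot 3\right) \left(-45\right) = \left(2 + 9 + 87\right) \left(-45\right) = 98 \left(-45\right) = -4410$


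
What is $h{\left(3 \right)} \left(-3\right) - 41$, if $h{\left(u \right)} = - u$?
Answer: $-32$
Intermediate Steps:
$h{\left(3 \right)} \left(-3\right) - 41 = \left(-1\right) 3 \left(-3\right) - 41 = \left(-3\right) \left(-3\right) - 41 = 9 - 41 = -32$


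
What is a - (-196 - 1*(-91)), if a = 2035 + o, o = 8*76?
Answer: 2748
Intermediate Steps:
o = 608
a = 2643 (a = 2035 + 608 = 2643)
a - (-196 - 1*(-91)) = 2643 - (-196 - 1*(-91)) = 2643 - (-196 + 91) = 2643 - 1*(-105) = 2643 + 105 = 2748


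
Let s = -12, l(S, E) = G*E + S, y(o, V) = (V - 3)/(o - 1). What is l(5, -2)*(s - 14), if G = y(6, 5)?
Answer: -546/5 ≈ -109.20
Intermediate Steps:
y(o, V) = (-3 + V)/(-1 + o)
G = 2/5 (G = (-3 + 5)/(-1 + 6) = 2/5 ≈ 0.40000)
l(S, E) = S + 2*E/5 (l(S, E) = 2*E/5 + S = S + 2*E/5)
l(5, -2)*(s - 14) = (5 + (2/5)*(-2))*(-12 - 14) = (5 - 4/5)*(-26) = (21/5)*(-26) = -546/5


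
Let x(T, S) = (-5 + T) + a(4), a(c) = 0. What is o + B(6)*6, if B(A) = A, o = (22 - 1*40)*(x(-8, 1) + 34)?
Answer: -342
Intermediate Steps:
x(T, S) = -5 + T (x(T, S) = (-5 + T) + 0 = -5 + T)
o = -378 (o = (22 - 1*40)*((-5 - 8) + 34) = (22 - 40)*(-13 + 34) = -18*21 = -378)
o + B(6)*6 = -378 + 6*6 = -378 + 36 = -342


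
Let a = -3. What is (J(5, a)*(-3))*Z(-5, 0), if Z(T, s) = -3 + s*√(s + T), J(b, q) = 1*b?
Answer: 45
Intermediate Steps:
J(b, q) = b
Z(T, s) = -3 + s*√(T + s)
(J(5, a)*(-3))*Z(-5, 0) = (5*(-3))*(-3 + 0*√(-5 + 0)) = -15*(-3 + 0*√(-5)) = -15*(-3 + 0*(I*√5)) = -15*(-3 + 0) = -15*(-3) = 45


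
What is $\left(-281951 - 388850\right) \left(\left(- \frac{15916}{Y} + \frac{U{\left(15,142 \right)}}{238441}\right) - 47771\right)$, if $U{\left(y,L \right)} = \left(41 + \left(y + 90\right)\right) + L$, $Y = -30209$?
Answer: $\frac{230818448155927980951}{7203064169} \approx 3.2044 \cdot 10^{10}$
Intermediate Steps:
$U{\left(y,L \right)} = 131 + L + y$ ($U{\left(y,L \right)} = \left(41 + \left(90 + y\right)\right) + L = \left(131 + y\right) + L = 131 + L + y$)
$\left(-281951 - 388850\right) \left(\left(- \frac{15916}{Y} + \frac{U{\left(15,142 \right)}}{238441}\right) - 47771\right) = \left(-281951 - 388850\right) \left(\left(- \frac{15916}{-30209} + \frac{131 + 142 + 15}{238441}\right) - 47771\right) = - 670801 \left(\left(\left(-15916\right) \left(- \frac{1}{30209}\right) + 288 \cdot \frac{1}{238441}\right) - 47771\right) = - 670801 \left(\left(\frac{15916}{30209} + \frac{288}{238441}\right) - 47771\right) = - 670801 \left(\frac{3803727148}{7203064169} - 47771\right) = \left(-670801\right) \left(- \frac{344093774690151}{7203064169}\right) = \frac{230818448155927980951}{7203064169}$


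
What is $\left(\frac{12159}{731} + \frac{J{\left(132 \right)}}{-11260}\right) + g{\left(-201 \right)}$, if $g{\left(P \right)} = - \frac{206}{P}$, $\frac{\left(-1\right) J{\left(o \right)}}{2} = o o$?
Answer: $\frac{8583707047}{413610765} \approx 20.753$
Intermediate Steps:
$J{\left(o \right)} = - 2 o^{2}$ ($J{\left(o \right)} = - 2 o o = - 2 o^{2}$)
$\left(\frac{12159}{731} + \frac{J{\left(132 \right)}}{-11260}\right) + g{\left(-201 \right)} = \left(\frac{12159}{731} + \frac{\left(-2\right) 132^{2}}{-11260}\right) - \frac{206}{-201} = \left(12159 \cdot \frac{1}{731} + \left(-2\right) 17424 \left(- \frac{1}{11260}\right)\right) - - \frac{206}{201} = \left(\frac{12159}{731} - - \frac{8712}{2815}\right) + \frac{206}{201} = \left(\frac{12159}{731} + \frac{8712}{2815}\right) + \frac{206}{201} = \frac{40596057}{2057765} + \frac{206}{201} = \frac{8583707047}{413610765}$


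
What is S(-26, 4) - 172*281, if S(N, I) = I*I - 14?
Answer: -48330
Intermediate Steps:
S(N, I) = -14 + I² (S(N, I) = I² - 14 = -14 + I²)
S(-26, 4) - 172*281 = (-14 + 4²) - 172*281 = (-14 + 16) - 48332 = 2 - 48332 = -48330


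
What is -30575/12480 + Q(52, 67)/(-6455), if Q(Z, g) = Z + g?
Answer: -39769349/16111680 ≈ -2.4684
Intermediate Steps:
-30575/12480 + Q(52, 67)/(-6455) = -30575/12480 + (52 + 67)/(-6455) = -30575*1/12480 + 119*(-1/6455) = -6115/2496 - 119/6455 = -39769349/16111680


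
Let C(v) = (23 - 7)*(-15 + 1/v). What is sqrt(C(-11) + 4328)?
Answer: 2*sqrt(123618)/11 ≈ 63.926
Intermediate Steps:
C(v) = -240 + 16/v (C(v) = 16*(-15 + 1/v) = -240 + 16/v)
sqrt(C(-11) + 4328) = sqrt((-240 + 16/(-11)) + 4328) = sqrt((-240 + 16*(-1/11)) + 4328) = sqrt((-240 - 16/11) + 4328) = sqrt(-2656/11 + 4328) = sqrt(44952/11) = 2*sqrt(123618)/11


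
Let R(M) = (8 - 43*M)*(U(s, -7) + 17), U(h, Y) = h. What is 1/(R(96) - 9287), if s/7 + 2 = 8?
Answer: -1/252367 ≈ -3.9625e-6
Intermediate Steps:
s = 42 (s = -14 + 7*8 = -14 + 56 = 42)
R(M) = 472 - 2537*M (R(M) = (8 - 43*M)*(42 + 17) = (8 - 43*M)*59 = 472 - 2537*M)
1/(R(96) - 9287) = 1/((472 - 2537*96) - 9287) = 1/((472 - 243552) - 9287) = 1/(-243080 - 9287) = 1/(-252367) = -1/252367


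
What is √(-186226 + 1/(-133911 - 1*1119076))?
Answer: I*√292370429196097181/1252987 ≈ 431.54*I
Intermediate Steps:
√(-186226 + 1/(-133911 - 1*1119076)) = √(-186226 + 1/(-133911 - 1119076)) = √(-186226 + 1/(-1252987)) = √(-186226 - 1/1252987) = √(-233338757063/1252987) = I*√292370429196097181/1252987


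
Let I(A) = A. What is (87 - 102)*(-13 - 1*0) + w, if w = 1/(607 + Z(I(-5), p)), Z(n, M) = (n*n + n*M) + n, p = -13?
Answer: 134941/692 ≈ 195.00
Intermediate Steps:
Z(n, M) = n + n² + M*n (Z(n, M) = (n² + M*n) + n = n + n² + M*n)
w = 1/692 (w = 1/(607 - 5*(1 - 13 - 5)) = 1/(607 - 5*(-17)) = 1/(607 + 85) = 1/692 ≈ 0.0014451)
(87 - 102)*(-13 - 1*0) + w = (87 - 102)*(-13 - 1*0) + 1/692 = -15*(-13 + 0) + 1/692 = -15*(-13) + 1/692 = 195 + 1/692 = 134941/692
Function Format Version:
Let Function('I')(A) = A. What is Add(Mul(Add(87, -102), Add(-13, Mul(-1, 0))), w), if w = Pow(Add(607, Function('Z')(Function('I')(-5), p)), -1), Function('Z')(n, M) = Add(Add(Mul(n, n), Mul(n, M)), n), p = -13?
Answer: Rational(134941, 692) ≈ 195.00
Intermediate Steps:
Function('Z')(n, M) = Add(n, Pow(n, 2), Mul(M, n)) (Function('Z')(n, M) = Add(Add(Pow(n, 2), Mul(M, n)), n) = Add(n, Pow(n, 2), Mul(M, n)))
w = Rational(1, 692) (w = Pow(Add(607, Mul(-5, Add(1, -13, -5))), -1) = Pow(Add(607, Mul(-5, -17)), -1) = Pow(Add(607, 85), -1) = Pow(692, -1) = Rational(1, 692) ≈ 0.0014451)
Add(Mul(Add(87, -102), Add(-13, Mul(-1, 0))), w) = Add(Mul(Add(87, -102), Add(-13, Mul(-1, 0))), Rational(1, 692)) = Add(Mul(-15, Add(-13, 0)), Rational(1, 692)) = Add(Mul(-15, -13), Rational(1, 692)) = Add(195, Rational(1, 692)) = Rational(134941, 692)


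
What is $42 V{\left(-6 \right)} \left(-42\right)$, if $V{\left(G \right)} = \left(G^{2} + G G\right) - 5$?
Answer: $-118188$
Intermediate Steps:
$V{\left(G \right)} = -5 + 2 G^{2}$ ($V{\left(G \right)} = \left(G^{2} + G^{2}\right) - 5 = 2 G^{2} - 5 = -5 + 2 G^{2}$)
$42 V{\left(-6 \right)} \left(-42\right) = 42 \left(-5 + 2 \left(-6\right)^{2}\right) \left(-42\right) = 42 \left(-5 + 2 \cdot 36\right) \left(-42\right) = 42 \left(-5 + 72\right) \left(-42\right) = 42 \cdot 67 \left(-42\right) = 2814 \left(-42\right) = -118188$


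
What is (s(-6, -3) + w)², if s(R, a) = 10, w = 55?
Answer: 4225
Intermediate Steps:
(s(-6, -3) + w)² = (10 + 55)² = 65² = 4225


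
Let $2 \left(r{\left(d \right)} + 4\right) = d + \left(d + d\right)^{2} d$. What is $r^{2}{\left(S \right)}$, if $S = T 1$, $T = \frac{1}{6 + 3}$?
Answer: $\frac{33028009}{2125764} \approx 15.537$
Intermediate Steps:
$T = \frac{1}{9} \approx 0.11111$
$S = \frac{1}{9}$ ($S = \frac{1}{9} \cdot 1 = \frac{1}{9} \approx 0.11111$)
$r{\left(d \right)} = -4 + \frac{d}{2} + 2 d^{3}$ ($r{\left(d \right)} = -4 + \frac{d + \left(d + d\right)^{2} d}{2} = -4 + \frac{d + \left(2 d\right)^{2} d}{2} = -4 + \frac{d + 4 d^{2} d}{2} = -4 + \frac{d + 4 d^{3}}{2} = -4 + \left(\frac{d}{2} + 2 d^{3}\right) = -4 + \frac{d}{2} + 2 d^{3}$)
$r^{2}{\left(S \right)} = \left(-4 + \frac{1}{2} \cdot \frac{1}{9} + \frac{2}{729}\right)^{2} = \left(-4 + \frac{1}{18} + 2 \cdot \frac{1}{729}\right)^{2} = \left(-4 + \frac{1}{18} + \frac{2}{729}\right)^{2} = \left(- \frac{5747}{1458}\right)^{2} = \frac{33028009}{2125764}$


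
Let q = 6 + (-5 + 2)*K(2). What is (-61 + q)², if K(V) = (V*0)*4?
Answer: 3025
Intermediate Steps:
K(V) = 0 (K(V) = 0*4 = 0)
q = 6 (q = 6 + (-5 + 2)*0 = 6 - 3*0 = 6 + 0 = 6)
(-61 + q)² = (-61 + 6)² = (-55)² = 3025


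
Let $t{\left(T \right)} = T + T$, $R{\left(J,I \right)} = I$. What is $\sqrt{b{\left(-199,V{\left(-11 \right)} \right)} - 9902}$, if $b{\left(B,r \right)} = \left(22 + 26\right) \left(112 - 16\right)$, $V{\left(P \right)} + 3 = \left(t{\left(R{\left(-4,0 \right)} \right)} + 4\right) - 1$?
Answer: $i \sqrt{5294} \approx 72.76 i$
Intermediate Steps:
$t{\left(T \right)} = 2 T$
$V{\left(P \right)} = 0$ ($V{\left(P \right)} = -3 + \left(\left(2 \cdot 0 + 4\right) - 1\right) = -3 + \left(\left(0 + 4\right) - 1\right) = -3 + \left(4 - 1\right) = -3 + 3 = 0$)
$b{\left(B,r \right)} = 4608$ ($b{\left(B,r \right)} = 48 \cdot 96 = 4608$)
$\sqrt{b{\left(-199,V{\left(-11 \right)} \right)} - 9902} = \sqrt{4608 - 9902} = \sqrt{-5294} = i \sqrt{5294}$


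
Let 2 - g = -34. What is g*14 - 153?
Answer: 351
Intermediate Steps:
g = 36 (g = 2 - 1*(-34) = 2 + 34 = 36)
g*14 - 153 = 36*14 - 153 = 504 - 153 = 351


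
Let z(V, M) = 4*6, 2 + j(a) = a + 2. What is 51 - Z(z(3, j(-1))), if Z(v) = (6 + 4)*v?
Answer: -189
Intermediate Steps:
j(a) = a (j(a) = -2 + (a + 2) = -2 + (2 + a) = a)
z(V, M) = 24
Z(v) = 10*v
51 - Z(z(3, j(-1))) = 51 - 10*24 = 51 - 1*240 = 51 - 240 = -189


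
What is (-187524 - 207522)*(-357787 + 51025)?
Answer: 121185101052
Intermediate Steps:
(-187524 - 207522)*(-357787 + 51025) = -395046*(-306762) = 121185101052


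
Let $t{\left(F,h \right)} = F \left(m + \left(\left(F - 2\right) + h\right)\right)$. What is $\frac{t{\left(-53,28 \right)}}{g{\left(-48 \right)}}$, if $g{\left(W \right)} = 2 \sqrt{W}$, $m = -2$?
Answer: $- \frac{1537 i \sqrt{3}}{24} \approx - 110.92 i$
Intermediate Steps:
$t{\left(F,h \right)} = F \left(-4 + F + h\right)$ ($t{\left(F,h \right)} = F \left(-2 + \left(\left(F - 2\right) + h\right)\right) = F \left(-2 + \left(\left(-2 + F\right) + h\right)\right) = F \left(-2 + \left(-2 + F + h\right)\right) = F \left(-4 + F + h\right)$)
$\frac{t{\left(-53,28 \right)}}{g{\left(-48 \right)}} = \frac{\left(-53\right) \left(-4 - 53 + 28\right)}{2 \sqrt{-48}} = \frac{\left(-53\right) \left(-29\right)}{2 \cdot 4 i \sqrt{3}} = \frac{1537}{8 i \sqrt{3}} = 1537 \left(- \frac{i \sqrt{3}}{24}\right) = - \frac{1537 i \sqrt{3}}{24}$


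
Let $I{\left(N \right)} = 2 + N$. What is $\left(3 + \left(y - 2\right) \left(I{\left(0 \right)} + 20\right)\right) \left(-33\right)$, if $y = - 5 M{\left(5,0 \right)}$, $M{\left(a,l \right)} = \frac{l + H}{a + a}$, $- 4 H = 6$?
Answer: $\frac{1617}{2} \approx 808.5$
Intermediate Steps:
$H = - \frac{3}{2}$ ($H = \left(- \frac{1}{4}\right) 6 = - \frac{3}{2} \approx -1.5$)
$M{\left(a,l \right)} = \frac{- \frac{3}{2} + l}{2 a}$ ($M{\left(a,l \right)} = \frac{l - \frac{3}{2}}{a + a} = \frac{- \frac{3}{2} + l}{2 a}$)
$y = \frac{3}{4}$ ($y = - 5 \frac{-3 + 2 \cdot 0}{4 \cdot 5} = - 5 \cdot \frac{1}{4} \cdot \frac{1}{5} \left(-3 + 0\right) = - 5 \cdot \frac{1}{4} \cdot \frac{1}{5} \left(-3\right) = \left(-5\right) \left(- \frac{3}{20}\right) = \frac{3}{4} \approx 0.75$)
$\left(3 + \left(y - 2\right) \left(I{\left(0 \right)} + 20\right)\right) \left(-33\right) = \left(3 + \left(\frac{3}{4} - 2\right) \left(\left(2 + 0\right) + 20\right)\right) \left(-33\right) = \left(3 - \frac{5 \left(2 + 20\right)}{4}\right) \left(-33\right) = \left(3 - \frac{55}{2}\right) \left(-33\right) = \left(- \frac{49}{2}\right) \left(-33\right) = \frac{1617}{2}$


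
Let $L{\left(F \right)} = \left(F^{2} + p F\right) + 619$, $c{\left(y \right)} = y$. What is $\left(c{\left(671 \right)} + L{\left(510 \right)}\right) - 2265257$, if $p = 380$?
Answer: $-1810067$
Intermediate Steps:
$L{\left(F \right)} = 619 + F^{2} + 380 F$ ($L{\left(F \right)} = \left(F^{2} + 380 F\right) + 619 = 619 + F^{2} + 380 F$)
$\left(c{\left(671 \right)} + L{\left(510 \right)}\right) - 2265257 = \left(671 + \left(619 + 510^{2} + 380 \cdot 510\right)\right) - 2265257 = \left(671 + \left(619 + 260100 + 193800\right)\right) - 2265257 = \left(671 + 454519\right) - 2265257 = 455190 - 2265257 = -1810067$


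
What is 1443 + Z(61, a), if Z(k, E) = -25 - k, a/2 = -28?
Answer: 1357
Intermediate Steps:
a = -56 (a = 2*(-28) = -56)
1443 + Z(61, a) = 1443 + (-25 - 1*61) = 1443 + (-25 - 61) = 1443 - 86 = 1357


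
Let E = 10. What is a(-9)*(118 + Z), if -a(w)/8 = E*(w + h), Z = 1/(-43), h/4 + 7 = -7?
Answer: 26379600/43 ≈ 6.1348e+5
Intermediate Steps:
h = -56 (h = -28 + 4*(-7) = -28 - 28 = -56)
Z = -1/43 ≈ -0.023256
a(w) = 4480 - 80*w (a(w) = -80*(w - 56) = -80*(-56 + w) = -8*(-560 + 10*w) = 4480 - 80*w)
a(-9)*(118 + Z) = (4480 - 80*(-9))*(118 - 1/43) = (4480 + 720)*(5073/43) = 5200*(5073/43) = 26379600/43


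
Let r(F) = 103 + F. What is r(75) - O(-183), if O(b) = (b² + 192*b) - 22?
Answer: 1847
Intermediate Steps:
O(b) = -22 + b² + 192*b
r(75) - O(-183) = (103 + 75) - (-22 + (-183)² + 192*(-183)) = 178 - (-22 + 33489 - 35136) = 178 - 1*(-1669) = 178 + 1669 = 1847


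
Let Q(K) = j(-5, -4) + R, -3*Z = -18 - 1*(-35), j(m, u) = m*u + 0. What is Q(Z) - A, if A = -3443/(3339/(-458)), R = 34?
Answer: -1396588/3339 ≈ -418.27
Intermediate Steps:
j(m, u) = m*u
Z = -17/3 (Z = -(-18 - 1*(-35))/3 = -(-18 + 35)/3 = -⅓*17 = -17/3 ≈ -5.6667)
Q(K) = 54 (Q(K) = -5*(-4) + 34 = 20 + 34 = 54)
A = 1576894/3339 (A = -3443/(3339*(-1/458)) = -3443/(-3339/458) = -3443*(-458/3339) = 1576894/3339 ≈ 472.27)
Q(Z) - A = 54 - 1*1576894/3339 = 54 - 1576894/3339 = -1396588/3339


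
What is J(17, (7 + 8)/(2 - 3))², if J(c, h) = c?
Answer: 289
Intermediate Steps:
J(17, (7 + 8)/(2 - 3))² = 17² = 289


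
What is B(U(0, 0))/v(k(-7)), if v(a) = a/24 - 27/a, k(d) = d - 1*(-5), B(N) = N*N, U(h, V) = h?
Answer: 0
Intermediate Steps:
B(N) = N**2
k(d) = 5 + d (k(d) = d + 5 = 5 + d)
v(a) = -27/a + a/24 (v(a) = a*(1/24) - 27/a = a/24 - 27/a = -27/a + a/24)
B(U(0, 0))/v(k(-7)) = 0**2/(-27/(5 - 7) + (5 - 7)/24) = 0/(-27/(-2) + (1/24)*(-2)) = 0/(-27*(-1/2) - 1/12) = 0/(27/2 - 1/12) = 0/(161/12) = 0*(12/161) = 0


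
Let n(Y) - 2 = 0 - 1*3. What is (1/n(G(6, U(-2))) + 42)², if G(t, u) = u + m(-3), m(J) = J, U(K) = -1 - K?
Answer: 1681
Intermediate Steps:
G(t, u) = -3 + u (G(t, u) = u - 3 = -3 + u)
n(Y) = -1 (n(Y) = 2 + (0 - 1*3) = 2 + (0 - 3) = 2 - 3 = -1)
(1/n(G(6, U(-2))) + 42)² = (1/(-1) + 42)² = (-1 + 42)² = 41² = 1681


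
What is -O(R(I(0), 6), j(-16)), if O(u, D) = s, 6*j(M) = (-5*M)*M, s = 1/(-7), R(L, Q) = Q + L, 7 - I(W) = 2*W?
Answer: ⅐ ≈ 0.14286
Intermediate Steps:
I(W) = 7 - 2*W
R(L, Q) = L + Q
s = -⅐ ≈ -0.14286
j(M) = -5*M²/6 (j(M) = ((-5*M)*M)/6 = (-5*M²)/6 = -5*M²/6)
O(u, D) = -⅐
-O(R(I(0), 6), j(-16)) = -1*(-⅐) = ⅐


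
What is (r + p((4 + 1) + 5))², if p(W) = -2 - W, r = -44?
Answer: 3136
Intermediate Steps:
(r + p((4 + 1) + 5))² = (-44 + (-2 - ((4 + 1) + 5)))² = (-44 + (-2 - (5 + 5)))² = (-44 + (-2 - 1*10))² = (-44 + (-2 - 10))² = (-44 - 12)² = (-56)² = 3136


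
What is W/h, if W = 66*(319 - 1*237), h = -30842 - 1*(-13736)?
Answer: -902/2851 ≈ -0.31638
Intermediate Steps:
h = -17106 (h = -30842 + 13736 = -17106)
W = 5412 (W = 66*(319 - 237) = 66*82 = 5412)
W/h = 5412/(-17106) = 5412*(-1/17106) = -902/2851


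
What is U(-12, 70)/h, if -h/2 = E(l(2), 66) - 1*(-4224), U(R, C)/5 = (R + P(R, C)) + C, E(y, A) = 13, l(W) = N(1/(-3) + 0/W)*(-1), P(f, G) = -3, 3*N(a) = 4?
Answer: -275/8474 ≈ -0.032452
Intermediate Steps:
N(a) = 4/3 (N(a) = (1/3)*4 = 4/3)
l(W) = -4/3 (l(W) = (4/3)*(-1) = -4/3)
U(R, C) = -15 + 5*C + 5*R (U(R, C) = 5*((R - 3) + C) = 5*((-3 + R) + C) = 5*(-3 + C + R) = -15 + 5*C + 5*R)
h = -8474 (h = -2*(13 - 1*(-4224)) = -2*(13 + 4224) = -2*4237 = -8474)
U(-12, 70)/h = (-15 + 5*70 + 5*(-12))/(-8474) = (-15 + 350 - 60)*(-1/8474) = 275*(-1/8474) = -275/8474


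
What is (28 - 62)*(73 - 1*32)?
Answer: -1394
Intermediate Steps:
(28 - 62)*(73 - 1*32) = -34*(73 - 32) = -34*41 = -1394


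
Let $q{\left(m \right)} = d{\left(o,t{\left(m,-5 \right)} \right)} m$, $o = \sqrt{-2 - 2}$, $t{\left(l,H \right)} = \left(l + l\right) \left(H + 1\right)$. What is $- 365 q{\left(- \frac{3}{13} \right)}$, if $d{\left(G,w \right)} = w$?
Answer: $\frac{26280}{169} \approx 155.5$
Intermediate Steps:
$t{\left(l,H \right)} = 2 l \left(1 + H\right)$
$o = 2 i$ ($o = \sqrt{-4} = 2 i \approx 2.0 i$)
$q{\left(m \right)} = - 8 m^{2}$ ($q{\left(m \right)} = 2 m \left(1 - 5\right) m = 2 m \left(-4\right) m = - 8 m m = - 8 m^{2}$)
$- 365 q{\left(- \frac{3}{13} \right)} = - 365 \left(- 8 \left(- \frac{3}{13}\right)^{2}\right) = - 365 \left(\left(-8\right) \frac{9}{169}\right) = \left(-365\right) \left(- \frac{72}{169}\right) = \frac{26280}{169}$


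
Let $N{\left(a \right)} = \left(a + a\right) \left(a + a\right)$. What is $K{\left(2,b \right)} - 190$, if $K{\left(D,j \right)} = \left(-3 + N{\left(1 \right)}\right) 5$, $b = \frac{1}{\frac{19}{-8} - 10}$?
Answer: $-185$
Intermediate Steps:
$N{\left(a \right)} = 4 a^{2}$ ($N{\left(a \right)} = 2 a 2 a = 4 a^{2}$)
$b = - \frac{8}{99}$ ($b = \frac{1}{19 \left(- \frac{1}{8}\right) - 10} = \frac{1}{- \frac{19}{8} - 10} = \frac{1}{- \frac{99}{8}} = - \frac{8}{99} \approx -0.080808$)
$K{\left(D,j \right)} = 5$ ($K{\left(D,j \right)} = \left(-3 + 4 \cdot 1^{2}\right) 5 = \left(-3 + 4 \cdot 1\right) 5 = \left(-3 + 4\right) 5 = 1 \cdot 5 = 5$)
$K{\left(2,b \right)} - 190 = 5 - 190 = -185$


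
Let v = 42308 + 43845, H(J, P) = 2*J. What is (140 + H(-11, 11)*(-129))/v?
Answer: 2978/86153 ≈ 0.034566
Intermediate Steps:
v = 86153
(140 + H(-11, 11)*(-129))/v = (140 + (2*(-11))*(-129))/86153 = (140 - 22*(-129))*(1/86153) = (140 + 2838)*(1/86153) = 2978*(1/86153) = 2978/86153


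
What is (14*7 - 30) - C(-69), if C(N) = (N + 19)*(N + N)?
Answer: -6832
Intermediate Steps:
C(N) = 2*N*(19 + N) (C(N) = (19 + N)*(2*N) = 2*N*(19 + N))
(14*7 - 30) - C(-69) = (14*7 - 30) - 2*(-69)*(19 - 69) = (98 - 30) - 2*(-69)*(-50) = 68 - 1*6900 = 68 - 6900 = -6832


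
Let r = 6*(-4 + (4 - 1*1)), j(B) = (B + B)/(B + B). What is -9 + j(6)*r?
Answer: -15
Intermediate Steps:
j(B) = 1 (j(B) = (2*B)/((2*B)) = (2*B)*(1/(2*B)) = 1)
r = -6 (r = 6*(-4 + (4 - 1)) = 6*(-4 + 3) = 6*(-1) = -6)
-9 + j(6)*r = -9 + 1*(-6) = -9 - 6 = -15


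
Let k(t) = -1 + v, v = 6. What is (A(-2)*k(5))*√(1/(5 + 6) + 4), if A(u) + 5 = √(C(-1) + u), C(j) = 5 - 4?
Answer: 15*√55*(-5 + I)/11 ≈ -50.565 + 10.113*I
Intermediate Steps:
C(j) = 1
A(u) = -5 + √(1 + u)
k(t) = 5 (k(t) = -1 + 6 = 5)
(A(-2)*k(5))*√(1/(5 + 6) + 4) = ((-5 + √(1 - 2))*5)*√(1/(5 + 6) + 4) = ((-5 + √(-1))*5)*√(1/11 + 4) = ((-5 + I)*5)*√(1/11 + 4) = (-25 + 5*I)*√(45/11) = (-25 + 5*I)*(3*√55/11) = 3*√55*(-25 + 5*I)/11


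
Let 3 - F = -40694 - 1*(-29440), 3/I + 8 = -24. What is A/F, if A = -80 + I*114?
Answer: -1451/180112 ≈ -0.0080561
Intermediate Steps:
I = -3/32 (I = 3/(-8 - 24) = 3/(-32) = 3*(-1/32) = -3/32 ≈ -0.093750)
F = 11257 (F = 3 - (-40694 - 1*(-29440)) = 3 - (-40694 + 29440) = 3 - 1*(-11254) = 3 + 11254 = 11257)
A = -1451/16 (A = -80 - 3/32*114 = -80 - 171/16 = -1451/16 ≈ -90.688)
A/F = -1451/16/11257 = -1451/16*1/11257 = -1451/180112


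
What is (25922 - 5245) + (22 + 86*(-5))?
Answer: 20269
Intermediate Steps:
(25922 - 5245) + (22 + 86*(-5)) = 20677 + (22 - 430) = 20677 - 408 = 20269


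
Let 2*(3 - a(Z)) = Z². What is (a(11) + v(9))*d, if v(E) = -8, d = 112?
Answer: -7336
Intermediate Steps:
a(Z) = 3 - Z²/2
(a(11) + v(9))*d = ((3 - ½*11²) - 8)*112 = ((3 - ½*121) - 8)*112 = ((3 - 121/2) - 8)*112 = (-115/2 - 8)*112 = -131/2*112 = -7336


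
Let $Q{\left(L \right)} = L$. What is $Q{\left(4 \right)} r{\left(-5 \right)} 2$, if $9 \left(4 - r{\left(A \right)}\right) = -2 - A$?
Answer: $\frac{88}{3} \approx 29.333$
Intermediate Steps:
$r{\left(A \right)} = \frac{38}{9} + \frac{A}{9}$ ($r{\left(A \right)} = 4 - \frac{-2 - A}{9} = 4 + \left(\frac{2}{9} + \frac{A}{9}\right) = \frac{38}{9} + \frac{A}{9}$)
$Q{\left(4 \right)} r{\left(-5 \right)} 2 = 4 \left(\frac{38}{9} + \frac{1}{9} \left(-5\right)\right) 2 = 4 \left(\frac{38}{9} - \frac{5}{9}\right) 2 = 4 \cdot \frac{11}{3} \cdot 2 = \frac{44}{3} \cdot 2 = \frac{88}{3}$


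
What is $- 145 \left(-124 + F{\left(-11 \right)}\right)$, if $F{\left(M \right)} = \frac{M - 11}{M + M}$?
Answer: $17835$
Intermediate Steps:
$F{\left(M \right)} = \frac{-11 + M}{2 M}$
$- 145 \left(-124 + F{\left(-11 \right)}\right) = - 145 \left(-124 + \frac{-11 - 11}{2 \left(-11\right)}\right) = - 145 \left(-124 + \frac{1}{2} \left(- \frac{1}{11}\right) \left(-22\right)\right) = - 145 \left(-124 + 1\right) = \left(-145\right) \left(-123\right) = 17835$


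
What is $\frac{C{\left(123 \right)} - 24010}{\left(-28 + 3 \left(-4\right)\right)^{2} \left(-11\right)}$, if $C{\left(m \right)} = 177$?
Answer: $\frac{23833}{17600} \approx 1.3541$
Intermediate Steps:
$\frac{C{\left(123 \right)} - 24010}{\left(-28 + 3 \left(-4\right)\right)^{2} \left(-11\right)} = \frac{177 - 24010}{\left(-28 + 3 \left(-4\right)\right)^{2} \left(-11\right)} = \frac{177 - 24010}{\left(-28 - 12\right)^{2} \left(-11\right)} = - \frac{23833}{\left(-40\right)^{2} \left(-11\right)} = - \frac{23833}{1600 \left(-11\right)} = - \frac{23833}{-17600} = \left(-23833\right) \left(- \frac{1}{17600}\right) = \frac{23833}{17600}$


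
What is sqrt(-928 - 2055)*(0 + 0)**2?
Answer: 0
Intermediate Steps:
sqrt(-928 - 2055)*(0 + 0)**2 = sqrt(-2983)*0**2 = (I*sqrt(2983))*0 = 0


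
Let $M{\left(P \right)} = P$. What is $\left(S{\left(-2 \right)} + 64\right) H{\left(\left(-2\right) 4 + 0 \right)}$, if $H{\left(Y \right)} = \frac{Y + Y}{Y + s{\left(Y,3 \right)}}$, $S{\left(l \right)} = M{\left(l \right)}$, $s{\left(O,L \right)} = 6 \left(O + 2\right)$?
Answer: $\frac{248}{11} \approx 22.545$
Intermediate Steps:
$s{\left(O,L \right)} = 12 + 6 O$ ($s{\left(O,L \right)} = 6 \left(2 + O\right) = 12 + 6 O$)
$S{\left(l \right)} = l$
$H{\left(Y \right)} = \frac{2 Y}{12 + 7 Y}$ ($H{\left(Y \right)} = \frac{Y + Y}{Y + \left(12 + 6 Y\right)} = \frac{2 Y}{12 + 7 Y}$)
$\left(S{\left(-2 \right)} + 64\right) H{\left(\left(-2\right) 4 + 0 \right)} = \left(-2 + 64\right) \frac{2 \left(\left(-2\right) 4 + 0\right)}{12 + 7 \left(\left(-2\right) 4 + 0\right)} = 62 \frac{2 \left(-8 + 0\right)}{12 + 7 \left(-8 + 0\right)} = 62 \cdot 2 \left(-8\right) \frac{1}{12 + 7 \left(-8\right)} = 62 \cdot 2 \left(-8\right) \frac{1}{12 - 56} = 62 \cdot 2 \left(-8\right) \frac{1}{-44} = 62 \cdot 2 \left(-8\right) \left(- \frac{1}{44}\right) = 62 \cdot \frac{4}{11} = \frac{248}{11}$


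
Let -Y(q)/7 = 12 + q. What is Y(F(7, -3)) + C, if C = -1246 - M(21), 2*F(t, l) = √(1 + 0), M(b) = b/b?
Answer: -2669/2 ≈ -1334.5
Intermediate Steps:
M(b) = 1
F(t, l) = ½ (F(t, l) = √(1 + 0)/2 = √1/2 = (½)*1 = ½)
Y(q) = -84 - 7*q (Y(q) = -7*(12 + q) = -84 - 7*q)
C = -1247 (C = -1246 - 1*1 = -1246 - 1 = -1247)
Y(F(7, -3)) + C = (-84 - 7*½) - 1247 = (-84 - 7/2) - 1247 = -175/2 - 1247 = -2669/2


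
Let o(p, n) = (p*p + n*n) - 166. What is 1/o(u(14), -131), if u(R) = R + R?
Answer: 1/17779 ≈ 5.6246e-5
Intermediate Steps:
u(R) = 2*R
o(p, n) = -166 + n² + p² (o(p, n) = (p² + n²) - 166 = (n² + p²) - 166 = -166 + n² + p²)
1/o(u(14), -131) = 1/(-166 + (-131)² + (2*14)²) = 1/(-166 + 17161 + 28²) = 1/(-166 + 17161 + 784) = 1/17779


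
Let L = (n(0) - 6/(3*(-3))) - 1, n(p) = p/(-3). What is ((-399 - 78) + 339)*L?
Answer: 46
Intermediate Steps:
n(p) = -p/3 (n(p) = p*(-⅓) = -p/3)
L = -⅓ (L = (-⅓*0 - 6/(3*(-3))) - 1 = (0 - 6/(-9)) - 1 = (0 - 6*(-⅑)) - 1 = (0 + ⅔) - 1 = ⅔ - 1 = -⅓ ≈ -0.33333)
((-399 - 78) + 339)*L = ((-399 - 78) + 339)*(-⅓) = (-477 + 339)*(-⅓) = -138*(-⅓) = 46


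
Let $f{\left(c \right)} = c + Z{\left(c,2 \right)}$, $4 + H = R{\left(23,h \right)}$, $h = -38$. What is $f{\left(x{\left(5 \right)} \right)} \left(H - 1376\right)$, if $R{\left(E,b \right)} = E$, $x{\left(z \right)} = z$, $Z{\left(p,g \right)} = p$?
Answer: $-13570$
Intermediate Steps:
$H = 19$ ($H = -4 + 23 = 19$)
$f{\left(c \right)} = 2 c$ ($f{\left(c \right)} = c + c = 2 c$)
$f{\left(x{\left(5 \right)} \right)} \left(H - 1376\right) = 2 \cdot 5 \left(19 - 1376\right) = 10 \left(-1357\right) = -13570$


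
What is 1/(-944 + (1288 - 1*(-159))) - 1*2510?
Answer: -1262529/503 ≈ -2510.0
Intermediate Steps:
1/(-944 + (1288 - 1*(-159))) - 1*2510 = 1/(-944 + (1288 + 159)) - 2510 = 1/(-944 + 1447) - 2510 = 1/503 - 2510 = -1262529/503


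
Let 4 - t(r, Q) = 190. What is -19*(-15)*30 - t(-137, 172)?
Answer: 8736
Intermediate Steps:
t(r, Q) = -186 (t(r, Q) = 4 - 1*190 = 4 - 190 = -186)
-19*(-15)*30 - t(-137, 172) = -19*(-15)*30 - 1*(-186) = 285*30 + 186 = 8550 + 186 = 8736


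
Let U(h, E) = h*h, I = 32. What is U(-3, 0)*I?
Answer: 288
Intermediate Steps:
U(h, E) = h²
U(-3, 0)*I = (-3)²*32 = 9*32 = 288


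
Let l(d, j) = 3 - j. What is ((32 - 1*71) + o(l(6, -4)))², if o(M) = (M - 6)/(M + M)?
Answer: 297025/196 ≈ 1515.4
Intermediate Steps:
o(M) = (-6 + M)/(2*M) (o(M) = (-6 + M)/((2*M)) = (-6 + M)*(1/(2*M)) = (-6 + M)/(2*M))
((32 - 1*71) + o(l(6, -4)))² = ((32 - 1*71) + (-6 + (3 - 1*(-4)))/(2*(3 - 1*(-4))))² = ((32 - 71) + (-6 + (3 + 4))/(2*(3 + 4)))² = (-39 + (½)*(-6 + 7)/7)² = (-39 + (½)*(⅐)*1)² = (-39 + 1/14)² = (-545/14)² = 297025/196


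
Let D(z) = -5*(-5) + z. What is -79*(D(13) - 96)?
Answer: 4582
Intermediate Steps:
D(z) = 25 + z
-79*(D(13) - 96) = -79*((25 + 13) - 96) = -79*(38 - 96) = -79*(-58) = 4582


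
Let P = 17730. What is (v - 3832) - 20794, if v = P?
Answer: -6896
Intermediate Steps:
v = 17730
(v - 3832) - 20794 = (17730 - 3832) - 20794 = 13898 - 20794 = -6896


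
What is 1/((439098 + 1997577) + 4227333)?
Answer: 1/6664008 ≈ 1.5006e-7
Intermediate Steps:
1/((439098 + 1997577) + 4227333) = 1/(2436675 + 4227333) = 1/6664008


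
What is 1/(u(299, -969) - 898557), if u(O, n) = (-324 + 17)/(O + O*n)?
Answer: -289432/260071149317 ≈ -1.1129e-6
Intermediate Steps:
u(O, n) = -307/(O + O*n)
1/(u(299, -969) - 898557) = 1/(-307/(299*(1 - 969)) - 898557) = 1/(-307*1/299/(-968) - 898557) = 1/(-307*1/299*(-1/968) - 898557) = 1/(307/289432 - 898557) = 1/(-260071149317/289432) = -289432/260071149317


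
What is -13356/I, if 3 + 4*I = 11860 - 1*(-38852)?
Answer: -17808/16903 ≈ -1.0535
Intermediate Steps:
I = 50709/4 (I = -¾ + (11860 - 1*(-38852))/4 = -¾ + (11860 + 38852)/4 = -¾ + (¼)*50712 = -¾ + 12678 = 50709/4 ≈ 12677.)
-13356/I = -13356/50709/4 = -13356*4/50709 = -17808/16903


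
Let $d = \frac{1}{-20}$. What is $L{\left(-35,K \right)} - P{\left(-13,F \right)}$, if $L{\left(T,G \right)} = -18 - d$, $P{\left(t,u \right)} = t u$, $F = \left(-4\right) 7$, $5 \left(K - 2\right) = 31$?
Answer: $- \frac{7639}{20} \approx -381.95$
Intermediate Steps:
$K = \frac{41}{5}$ ($K = 2 + \frac{1}{5} \cdot 31 = 2 + \frac{31}{5} = \frac{41}{5} \approx 8.2$)
$F = -28$
$d = - \frac{1}{20} \approx -0.05$
$L{\left(T,G \right)} = - \frac{359}{20}$ ($L{\left(T,G \right)} = -18 - - \frac{1}{20} = -18 + \frac{1}{20} = - \frac{359}{20}$)
$L{\left(-35,K \right)} - P{\left(-13,F \right)} = - \frac{359}{20} - \left(-13\right) \left(-28\right) = - \frac{359}{20} - 364 = - \frac{7639}{20}$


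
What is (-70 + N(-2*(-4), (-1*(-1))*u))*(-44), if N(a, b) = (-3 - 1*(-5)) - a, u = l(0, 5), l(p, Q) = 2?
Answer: 3344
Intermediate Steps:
u = 2
N(a, b) = 2 - a (N(a, b) = (-3 + 5) - a = 2 - a)
(-70 + N(-2*(-4), (-1*(-1))*u))*(-44) = (-70 + (2 - (-2)*(-4)))*(-44) = (-70 + (2 - 1*8))*(-44) = (-70 + (2 - 8))*(-44) = (-70 - 6)*(-44) = -76*(-44) = 3344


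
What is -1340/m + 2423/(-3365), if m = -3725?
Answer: -180663/501385 ≈ -0.36033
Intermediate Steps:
-1340/m + 2423/(-3365) = -1340/(-3725) + 2423/(-3365) = -1340*(-1/3725) + 2423*(-1/3365) = 268/745 - 2423/3365 = -180663/501385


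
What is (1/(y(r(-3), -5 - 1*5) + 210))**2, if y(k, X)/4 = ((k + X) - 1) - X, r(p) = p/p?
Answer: 1/44100 ≈ 2.2676e-5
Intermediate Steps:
r(p) = 1
y(k, X) = -4 + 4*k (y(k, X) = 4*(((k + X) - 1) - X) = 4*(((X + k) - 1) - X) = 4*((-1 + X + k) - X) = 4*(-1 + k) = -4 + 4*k)
(1/(y(r(-3), -5 - 1*5) + 210))**2 = (1/((-4 + 4*1) + 210))**2 = (1/((-4 + 4) + 210))**2 = (1/(0 + 210))**2 = (1/210)**2 = 1/44100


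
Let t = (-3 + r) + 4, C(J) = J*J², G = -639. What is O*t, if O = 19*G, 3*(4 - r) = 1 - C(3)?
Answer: -165927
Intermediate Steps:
C(J) = J³
r = 38/3 (r = 4 - (1 - 1*3³)/3 = 4 - (1 - 1*27)/3 = 4 - (1 - 27)/3 = 4 - ⅓*(-26) = 4 + 26/3 = 38/3 ≈ 12.667)
t = 41/3 (t = (-3 + 38/3) + 4 = 29/3 + 4 = 41/3 ≈ 13.667)
O = -12141 (O = 19*(-639) = -12141)
O*t = -12141*41/3 = -165927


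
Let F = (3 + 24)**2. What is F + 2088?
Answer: 2817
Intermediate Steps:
F = 729 (F = 27**2 = 729)
F + 2088 = 729 + 2088 = 2817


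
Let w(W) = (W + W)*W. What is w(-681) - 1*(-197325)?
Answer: 1124847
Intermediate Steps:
w(W) = 2*W**2 (w(W) = (2*W)*W = 2*W**2)
w(-681) - 1*(-197325) = 2*(-681)**2 - 1*(-197325) = 2*463761 + 197325 = 927522 + 197325 = 1124847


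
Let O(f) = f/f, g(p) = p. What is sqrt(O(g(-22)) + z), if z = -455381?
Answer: 2*I*sqrt(113845) ≈ 674.82*I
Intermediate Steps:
O(f) = 1
sqrt(O(g(-22)) + z) = sqrt(1 - 455381) = sqrt(-455380) = 2*I*sqrt(113845)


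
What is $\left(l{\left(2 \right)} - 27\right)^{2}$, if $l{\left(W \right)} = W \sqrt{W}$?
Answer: $737 - 108 \sqrt{2} \approx 584.26$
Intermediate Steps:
$l{\left(W \right)} = W^{\frac{3}{2}}$
$\left(l{\left(2 \right)} - 27\right)^{2} = \left(2^{\frac{3}{2}} - 27\right)^{2} = \left(2 \sqrt{2} - 27\right)^{2} = \left(-27 + 2 \sqrt{2}\right)^{2}$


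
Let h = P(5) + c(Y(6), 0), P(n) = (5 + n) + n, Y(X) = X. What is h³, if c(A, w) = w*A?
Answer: 3375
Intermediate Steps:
c(A, w) = A*w
P(n) = 5 + 2*n
h = 15 (h = (5 + 2*5) + 6*0 = (5 + 10) + 0 = 15 + 0 = 15)
h³ = 15³ = 3375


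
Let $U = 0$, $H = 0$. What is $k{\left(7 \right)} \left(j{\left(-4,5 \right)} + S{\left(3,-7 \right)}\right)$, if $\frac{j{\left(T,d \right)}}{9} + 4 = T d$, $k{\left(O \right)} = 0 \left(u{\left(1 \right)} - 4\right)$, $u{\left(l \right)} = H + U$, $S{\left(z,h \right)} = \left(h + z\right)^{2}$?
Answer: $0$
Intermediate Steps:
$u{\left(l \right)} = 0$ ($u{\left(l \right)} = 0 + 0 = 0$)
$k{\left(O \right)} = 0$ ($k{\left(O \right)} = 0 \left(0 - 4\right) = 0 \left(-4\right) = 0$)
$j{\left(T,d \right)} = -36 + 9 T d$
$k{\left(7 \right)} \left(j{\left(-4,5 \right)} + S{\left(3,-7 \right)}\right) = 0 \left(\left(-36 + 9 \left(-4\right) 5\right) + \left(-7 + 3\right)^{2}\right) = 0 \left(\left(-36 - 180\right) + \left(-4\right)^{2}\right) = 0 \left(-216 + 16\right) = 0 \left(-200\right) = 0$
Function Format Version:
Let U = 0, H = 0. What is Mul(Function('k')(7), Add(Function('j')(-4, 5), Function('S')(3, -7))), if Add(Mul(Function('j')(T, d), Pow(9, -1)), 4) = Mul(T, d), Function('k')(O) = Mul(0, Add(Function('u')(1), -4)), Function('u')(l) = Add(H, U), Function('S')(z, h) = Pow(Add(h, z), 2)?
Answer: 0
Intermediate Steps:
Function('u')(l) = 0 (Function('u')(l) = Add(0, 0) = 0)
Function('k')(O) = 0 (Function('k')(O) = Mul(0, Add(0, -4)) = Mul(0, -4) = 0)
Function('j')(T, d) = Add(-36, Mul(9, T, d)) (Function('j')(T, d) = Add(-36, Mul(9, Mul(T, d))) = Add(-36, Mul(9, T, d)))
Mul(Function('k')(7), Add(Function('j')(-4, 5), Function('S')(3, -7))) = Mul(0, Add(Add(-36, Mul(9, -4, 5)), Pow(Add(-7, 3), 2))) = Mul(0, Add(Add(-36, -180), Pow(-4, 2))) = Mul(0, Add(-216, 16)) = Mul(0, -200) = 0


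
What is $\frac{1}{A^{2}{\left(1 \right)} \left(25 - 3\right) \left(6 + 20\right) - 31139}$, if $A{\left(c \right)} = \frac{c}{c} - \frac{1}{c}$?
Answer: $- \frac{1}{31139} \approx -3.2114 \cdot 10^{-5}$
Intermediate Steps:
$A{\left(c \right)} = 1 - \frac{1}{c}$
$\frac{1}{A^{2}{\left(1 \right)} \left(25 - 3\right) \left(6 + 20\right) - 31139} = \frac{1}{\left(\frac{-1 + 1}{1}\right)^{2} \left(25 - 3\right) \left(6 + 20\right) - 31139} = \frac{1}{\left(1 \cdot 0\right)^{2} \cdot 22 \cdot 26 - 31139} = \frac{1}{0^{2} \cdot 572 - 31139} = \frac{1}{0 \cdot 572 - 31139} = \frac{1}{0 - 31139} = \frac{1}{-31139} = - \frac{1}{31139}$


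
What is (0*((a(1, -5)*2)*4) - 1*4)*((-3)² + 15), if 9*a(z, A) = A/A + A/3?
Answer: -96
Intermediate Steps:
a(z, A) = ⅑ + A/27 (a(z, A) = (A/A + A/3)/9 = (1 + A*(⅓))/9 = (1 + A/3)/9 = ⅑ + A/27)
(0*((a(1, -5)*2)*4) - 1*4)*((-3)² + 15) = (0*(((⅑ + (1/27)*(-5))*2)*4) - 1*4)*((-3)² + 15) = (0*(((⅑ - 5/27)*2)*4) - 4)*(9 + 15) = (0*(-2/27*2*4) - 4)*24 = (0*(-4/27*4) - 4)*24 = (0*(-16/27) - 4)*24 = (0 - 4)*24 = -4*24 = -96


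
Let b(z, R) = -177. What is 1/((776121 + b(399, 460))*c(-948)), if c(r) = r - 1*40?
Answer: -1/766632672 ≈ -1.3044e-9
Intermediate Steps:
c(r) = -40 + r (c(r) = r - 40 = -40 + r)
1/((776121 + b(399, 460))*c(-948)) = 1/((776121 - 177)*(-40 - 948)) = 1/(775944*(-988)) = (1/775944)*(-1/988) = -1/766632672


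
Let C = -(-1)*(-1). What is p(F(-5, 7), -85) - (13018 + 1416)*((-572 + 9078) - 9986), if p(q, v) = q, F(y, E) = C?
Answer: 21362319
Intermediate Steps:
C = -1 (C = -1*1 = -1)
F(y, E) = -1
p(F(-5, 7), -85) - (13018 + 1416)*((-572 + 9078) - 9986) = -1 - (13018 + 1416)*((-572 + 9078) - 9986) = -1 - 14434*(8506 - 9986) = -1 - 14434*(-1480) = -1 - 1*(-21362320) = -1 + 21362320 = 21362319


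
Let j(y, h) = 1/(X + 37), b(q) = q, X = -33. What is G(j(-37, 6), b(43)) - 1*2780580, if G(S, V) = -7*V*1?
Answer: -2780881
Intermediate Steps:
j(y, h) = ¼ (j(y, h) = 1/(-33 + 37) = 1/4 = ¼)
G(S, V) = -7*V
G(j(-37, 6), b(43)) - 1*2780580 = -7*43 - 1*2780580 = -301 - 2780580 = -2780881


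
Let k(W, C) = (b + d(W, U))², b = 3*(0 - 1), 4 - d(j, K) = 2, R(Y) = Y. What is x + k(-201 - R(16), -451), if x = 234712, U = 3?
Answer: 234713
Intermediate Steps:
d(j, K) = 2 (d(j, K) = 4 - 1*2 = 4 - 2 = 2)
b = -3 (b = 3*(-1) = -3)
k(W, C) = 1 (k(W, C) = (-3 + 2)² = (-1)² = 1)
x + k(-201 - R(16), -451) = 234712 + 1 = 234713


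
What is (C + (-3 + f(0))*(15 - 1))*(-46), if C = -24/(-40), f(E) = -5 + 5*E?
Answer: 25622/5 ≈ 5124.4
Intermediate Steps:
C = 3/5 (C = -24*(-1/40) = 3/5 ≈ 0.60000)
(C + (-3 + f(0))*(15 - 1))*(-46) = (3/5 + (-3 + (-5 + 5*0))*(15 - 1))*(-46) = (3/5 + (-3 + (-5 + 0))*14)*(-46) = (3/5 + (-3 - 5)*14)*(-46) = (3/5 - 8*14)*(-46) = (3/5 - 112)*(-46) = -557/5*(-46) = 25622/5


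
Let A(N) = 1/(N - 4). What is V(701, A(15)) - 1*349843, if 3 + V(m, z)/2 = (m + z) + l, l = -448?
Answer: -3842771/11 ≈ -3.4934e+5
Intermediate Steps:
A(N) = 1/(-4 + N)
V(m, z) = -902 + 2*m + 2*z (V(m, z) = -6 + 2*((m + z) - 448) = -6 + 2*(-448 + m + z) = -6 + (-896 + 2*m + 2*z) = -902 + 2*m + 2*z)
V(701, A(15)) - 1*349843 = (-902 + 2*701 + 2/(-4 + 15)) - 1*349843 = (-902 + 1402 + 2/11) - 349843 = 5502/11 - 349843 = -3842771/11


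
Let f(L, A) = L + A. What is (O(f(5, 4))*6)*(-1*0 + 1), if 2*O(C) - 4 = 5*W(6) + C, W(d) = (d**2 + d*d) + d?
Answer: 1209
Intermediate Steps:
W(d) = d + 2*d**2 (W(d) = (d**2 + d**2) + d = 2*d**2 + d = d + 2*d**2)
f(L, A) = A + L
O(C) = 197 + C/2 (O(C) = 2 + (5*(6*(1 + 2*6)) + C)/2 = 2 + (5*(6*(1 + 12)) + C)/2 = 2 + (5*(6*13) + C)/2 = 2 + (5*78 + C)/2 = 2 + (390 + C)/2 = 2 + (195 + C/2) = 197 + C/2)
(O(f(5, 4))*6)*(-1*0 + 1) = ((197 + (4 + 5)/2)*6)*(-1*0 + 1) = ((197 + (1/2)*9)*6)*(0 + 1) = ((197 + 9/2)*6)*1 = ((403/2)*6)*1 = 1209*1 = 1209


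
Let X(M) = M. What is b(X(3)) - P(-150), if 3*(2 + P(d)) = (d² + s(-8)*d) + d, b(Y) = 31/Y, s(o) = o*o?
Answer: -12713/3 ≈ -4237.7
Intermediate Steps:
s(o) = o²
P(d) = -2 + d²/3 + 65*d/3 (P(d) = -2 + ((d² + (-8)²*d) + d)/3 = -2 + ((d² + 64*d) + d)/3 = -2 + (d² + 65*d)/3 = -2 + (d²/3 + 65*d/3) = -2 + d²/3 + 65*d/3)
b(X(3)) - P(-150) = 31/3 - (-2 + (⅓)*(-150)² + (65/3)*(-150)) = 31*(⅓) - (-2 + (⅓)*22500 - 3250) = 31/3 - (-2 + 7500 - 3250) = 31/3 - 1*4248 = 31/3 - 4248 = -12713/3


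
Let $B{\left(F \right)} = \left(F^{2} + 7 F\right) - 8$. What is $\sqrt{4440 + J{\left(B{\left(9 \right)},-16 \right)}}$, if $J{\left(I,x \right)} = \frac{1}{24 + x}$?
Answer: $\frac{\sqrt{71042}}{4} \approx 66.634$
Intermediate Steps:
$B{\left(F \right)} = -8 + F^{2} + 7 F$
$\sqrt{4440 + J{\left(B{\left(9 \right)},-16 \right)}} = \sqrt{4440 + \frac{1}{24 - 16}} = \sqrt{4440 + \frac{1}{8}} = \sqrt{\frac{35521}{8}} = \frac{\sqrt{71042}}{4}$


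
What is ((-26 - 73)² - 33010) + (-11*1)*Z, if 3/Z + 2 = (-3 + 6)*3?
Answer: -162496/7 ≈ -23214.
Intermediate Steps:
Z = 3/7 (Z = 3/(-2 + (-3 + 6)*3) = 3/(-2 + 3*3) = 3/(-2 + 9) = 3/7 ≈ 0.42857)
((-26 - 73)² - 33010) + (-11*1)*Z = ((-26 - 73)² - 33010) - 11*1*(3/7) = ((-99)² - 33010) - 11*3/7 = (9801 - 33010) - 33/7 = -23209 - 33/7 = -162496/7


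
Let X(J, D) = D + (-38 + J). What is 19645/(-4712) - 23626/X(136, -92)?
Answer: -55721791/14136 ≈ -3941.8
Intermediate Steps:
X(J, D) = -38 + D + J
19645/(-4712) - 23626/X(136, -92) = 19645/(-4712) - 23626/(-38 - 92 + 136) = 19645*(-1/4712) - 23626/6 = -19645/4712 - 23626*⅙ = -19645/4712 - 11813/3 = -55721791/14136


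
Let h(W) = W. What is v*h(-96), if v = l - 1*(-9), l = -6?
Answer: -288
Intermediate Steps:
v = 3 (v = -6 - 1*(-9) = -6 + 9 = 3)
v*h(-96) = 3*(-96) = -288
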